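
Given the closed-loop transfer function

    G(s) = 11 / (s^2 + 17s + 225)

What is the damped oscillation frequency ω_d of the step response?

Comparing s^2 + 17s + 225 to s^2 + 2ζωₙs + ωₙ²: ωₙ = 15 rad/s and ζ = 17/(2·15) ≈ 0.5667.
ζωₙ = 17/2 = 8.5, so ω_d = ωₙ√(1−ζ²) = √(ωₙ² − (ζωₙ)²) = √(225 − 8.5²) = √152.75 ≈ 12.36 rad/s.

ω_d ≈ 12.36 rad/s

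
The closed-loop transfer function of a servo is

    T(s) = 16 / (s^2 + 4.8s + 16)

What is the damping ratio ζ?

ζ = 0.6

Compare the denominator to the standard form s^2 + 2ζωₙs + ωₙ².
ωₙ² = 16, so ωₙ = 4 rad/s.
2ζωₙ = 4.8, so ζ = 4.8/(2·4) = 0.6.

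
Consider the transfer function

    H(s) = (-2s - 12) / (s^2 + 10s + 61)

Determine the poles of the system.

s = -5 + 6j, -5 - 6j

The poles are the roots of the denominator s^2 + 10s + 61 = 0.
Using the quadratic formula: s = (-10 ± √(-144))/2 = -5 ± 6j.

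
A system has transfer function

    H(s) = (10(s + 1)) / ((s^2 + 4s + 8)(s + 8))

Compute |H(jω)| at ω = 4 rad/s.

|H(j4)| ≈ 0.2577

Substitute s = j4: numerator = 10 + j40, denominator = -128 + j96.
|H(j4)| = |10 + j40| / |-128 + j96| = 41.231 / 160 ≈ 0.2577.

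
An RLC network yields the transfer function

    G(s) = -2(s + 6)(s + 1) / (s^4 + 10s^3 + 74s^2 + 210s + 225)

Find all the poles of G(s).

The poles are the roots of the denominator s^4 + 10s^3 + 74s^2 + 210s + 225 = 0.
No real roots exist; factor into two real quadratics: (s^2 + 6s + 45)(s^2 + 4s + 5) = 0.
Each quadratic gives a conjugate pair via the quadratic formula.

s = -3 ± 6j, -2 ± j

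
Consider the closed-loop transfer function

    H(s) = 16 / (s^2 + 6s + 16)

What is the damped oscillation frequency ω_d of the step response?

Comparing s^2 + 6s + 16 to s^2 + 2ζωₙs + ωₙ²: ωₙ = 4 rad/s and ζ = 6/(2·4) = 0.75.
ζωₙ = 6/2 = 3, so ω_d = ωₙ√(1−ζ²) = √(ωₙ² − (ζωₙ)²) = √(16 − 3²) = √7 ≈ 2.646 rad/s.

ω_d ≈ 2.646 rad/s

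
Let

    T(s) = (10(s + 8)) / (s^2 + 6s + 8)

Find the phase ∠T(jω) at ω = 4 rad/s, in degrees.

∠T(j4) ≈ -81.87°

At s = j4: numerator = 80 + j40, denominator = -8 + j24.
∠T = ∠num − ∠den = 26.565° − (108.43°) = -81.87°.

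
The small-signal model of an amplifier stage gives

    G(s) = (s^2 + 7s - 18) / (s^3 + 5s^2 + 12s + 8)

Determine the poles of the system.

s = -2 ± 2j, -1

The poles are the roots of the denominator s^3 + 5s^2 + 12s + 8 = 0.
Trying s = -1: the polynomial evaluates to 0, so (s + 1) is a factor.
Dividing out leaves s^2 + 4s + 8 = 0.
The quadratic formula then gives s = -2 ± 2j.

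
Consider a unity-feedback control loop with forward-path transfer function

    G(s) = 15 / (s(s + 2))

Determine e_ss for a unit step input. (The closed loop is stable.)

e_ss = 0

G(s) has one pole at the origin.
This is a Type 1 system; for a step input the steady-state error is zero.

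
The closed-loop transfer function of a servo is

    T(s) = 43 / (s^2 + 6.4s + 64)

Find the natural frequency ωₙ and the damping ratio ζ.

ωₙ = 8 rad/s, ζ = 0.4

Compare the denominator to the standard form s^2 + 2ζωₙs + ωₙ².
ωₙ² = 64, so ωₙ = 8 rad/s.
2ζωₙ = 6.4, so ζ = 6.4/(2·8) = 0.4.
With ζ = 0.4 the response is underdamped.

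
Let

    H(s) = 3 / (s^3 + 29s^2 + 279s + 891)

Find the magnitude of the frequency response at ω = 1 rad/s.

Substitute s = j1: numerator = 3, denominator = 862 + j278.
|H(j1)| = |3| / |862 + j278| = 3 / 905.72 ≈ 0.003312.

|H(j1)| ≈ 0.003312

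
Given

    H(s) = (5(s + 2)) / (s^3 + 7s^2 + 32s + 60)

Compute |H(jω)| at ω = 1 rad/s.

|H(j1)| ≈ 0.1821

Substitute s = j1: numerator = 10 + j5, denominator = 53 + j31.
|H(j1)| = |10 + j5| / |53 + j31| = 11.180 / 61.400 ≈ 0.1821.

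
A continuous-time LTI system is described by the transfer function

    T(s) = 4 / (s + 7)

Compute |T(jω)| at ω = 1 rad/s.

|T(j1)| ≈ 0.5657

Substitute s = j1: numerator = 4, denominator = 7 + j1.
|T(j1)| = |4| / |7 + j1| = 4 / 7.0711 ≈ 0.5657.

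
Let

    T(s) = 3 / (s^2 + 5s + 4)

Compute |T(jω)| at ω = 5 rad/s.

|T(j5)| ≈ 0.09188

Substitute s = j5: numerator = 3, denominator = -21 + j25.
|T(j5)| = |3| / |-21 + j25| = 3 / 32.650 ≈ 0.09188.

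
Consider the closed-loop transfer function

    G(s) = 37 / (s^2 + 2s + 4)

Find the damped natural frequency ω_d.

Comparing s^2 + 2s + 4 to s^2 + 2ζωₙs + ωₙ²: ωₙ = 2 rad/s and ζ = 2/(2·2) = 0.5.
ζωₙ = 2/2 = 1, so ω_d = ωₙ√(1−ζ²) = √(ωₙ² − (ζωₙ)²) = √(4 − 1²) = √3 ≈ 1.732 rad/s.

ω_d ≈ 1.732 rad/s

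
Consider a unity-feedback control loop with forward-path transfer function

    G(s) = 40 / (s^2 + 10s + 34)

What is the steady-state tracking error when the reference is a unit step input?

e_ss = 0.4595

G(s) has no poles at the origin.
This is a Type 0 system. Kp = lim_{s→0} G(s) = 40/34 = 20/17.
e_ss = 1/(1 + Kp) = 1/(1 + 20/17) = 17/37 ≈ 0.4595.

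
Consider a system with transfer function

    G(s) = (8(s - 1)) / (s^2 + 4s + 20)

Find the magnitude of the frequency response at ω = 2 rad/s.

Substitute s = j2: numerator = -8 + j16, denominator = 16 + j8.
|G(j2)| = |-8 + j16| / |16 + j8| = 17.889 / 17.889 = 1.

|G(j2)| = 1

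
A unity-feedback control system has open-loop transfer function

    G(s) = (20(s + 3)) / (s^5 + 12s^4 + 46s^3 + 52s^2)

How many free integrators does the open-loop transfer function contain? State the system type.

The denominator has 2 factors of s at the origin (free integrators), so this is a Type 2 system.

Type 2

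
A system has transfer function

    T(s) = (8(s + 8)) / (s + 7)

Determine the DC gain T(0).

T(0) = 64/7 ≈ 9.143

At s = 0 each factor (s + a) contributes a and each (s^2 + bs + c) contributes c.
T(0) = 8·(8) / ((7)) = 64/7 = 64/7.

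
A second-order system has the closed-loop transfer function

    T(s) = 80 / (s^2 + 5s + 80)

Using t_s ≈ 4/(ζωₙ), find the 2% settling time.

t_s ≈ 1.600 s

Comparing s^2 + 5s + 80 to s^2 + 2ζωₙs + ωₙ²: ωₙ = √80 ≈ 8.944 rad/s and ζ = 5/(2·√80) ≈ 0.2795.
ζωₙ = 5/2 = 2.5, so t_s ≈ 4/(ζωₙ) = 4/2.5 = 1.600 s.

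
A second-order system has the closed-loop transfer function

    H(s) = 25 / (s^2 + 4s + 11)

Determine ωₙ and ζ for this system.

ωₙ ≈ 3.317 rad/s, ζ ≈ 0.6030

Compare the denominator to the standard form s^2 + 2ζωₙs + ωₙ².
ωₙ² = 11, so ωₙ = √11 ≈ 3.317 rad/s.
2ζωₙ = 4, so ζ = 4/(2·√11) ≈ 0.6030.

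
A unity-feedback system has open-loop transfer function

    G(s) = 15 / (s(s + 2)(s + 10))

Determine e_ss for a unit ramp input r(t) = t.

G(s) has one pole at the origin.
This is a Type 1 system. Kv = lim_{s→0} s·G(s) = 15/20 = 3/4.
e_ss = 1/Kv = 1/(3/4) = 4/3 ≈ 1.333.

e_ss = 1.333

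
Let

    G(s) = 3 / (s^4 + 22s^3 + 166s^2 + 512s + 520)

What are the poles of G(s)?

s = -5 ± j, -2, -10

The poles are the roots of the denominator s^4 + 22s^3 + 166s^2 + 512s + 520 = 0.
Trying s = -2: the polynomial evaluates to 0, so (s + 2) is a factor.
Dividing out leaves s^3 + 20s^2 + 126s + 260 = 0.
This factors further as (s^2 + 10s + 26)(s + 10) = 0.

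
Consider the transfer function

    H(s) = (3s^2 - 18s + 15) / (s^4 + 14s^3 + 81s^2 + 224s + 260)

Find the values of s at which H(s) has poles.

s = -4 + 2j, -4 - 2j, -3 + 2j, -3 - 2j

The poles are the roots of the denominator s^4 + 14s^3 + 81s^2 + 224s + 260 = 0.
No real roots exist; factor into two real quadratics: (s^2 + 8s + 20)(s^2 + 6s + 13) = 0.
Each quadratic gives a conjugate pair via the quadratic formula.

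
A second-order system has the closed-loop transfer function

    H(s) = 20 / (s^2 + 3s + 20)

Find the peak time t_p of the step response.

Comparing s^2 + 3s + 20 to s^2 + 2ζωₙs + ωₙ²: ωₙ = √20 ≈ 4.472 rad/s and ζ = 3/(2·√20) ≈ 0.3354.
ζωₙ = 3/2 = 1.5, so ω_d = ωₙ√(1−ζ²) = √(ωₙ² − (ζωₙ)²) = √(20 − 1.5²) = √17.75 ≈ 4.213 rad/s.
t_p = π/ω_d = π/4.213 ≈ 0.7457 s.

t_p ≈ 0.7457 s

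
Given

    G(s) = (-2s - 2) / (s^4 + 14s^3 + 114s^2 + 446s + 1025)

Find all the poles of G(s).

s = -4 + 5j, -4 - 5j, -3 + 4j, -3 - 4j

The poles are the roots of the denominator s^4 + 14s^3 + 114s^2 + 446s + 1025 = 0.
No real roots exist; factor into two real quadratics: (s^2 + 8s + 41)(s^2 + 6s + 25) = 0.
Each quadratic gives a conjugate pair via the quadratic formula.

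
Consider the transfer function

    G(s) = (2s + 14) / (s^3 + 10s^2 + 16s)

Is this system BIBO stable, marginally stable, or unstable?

The denominator s^3 + 10s^2 + 16s factors as s(s + 8)(s + 2), giving poles at s = 0, -8, -2.
Since the simple pole(s) at s = 0 lie on the jω-axis with none in the right half-plane, the system is marginally stable.

marginally stable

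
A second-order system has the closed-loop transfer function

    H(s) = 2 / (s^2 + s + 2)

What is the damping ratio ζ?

ζ ≈ 0.3536

Compare the denominator to the standard form s^2 + 2ζωₙs + ωₙ².
ωₙ² = 2, so ωₙ = √2 ≈ 1.414 rad/s.
2ζωₙ = 1, so ζ = 1/(2·√2) ≈ 0.3536.
With ζ = 0.3536 the response is underdamped.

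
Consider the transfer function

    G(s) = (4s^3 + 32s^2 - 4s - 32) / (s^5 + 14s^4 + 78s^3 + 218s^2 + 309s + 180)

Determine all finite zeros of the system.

Set the numerator to zero: 4s^3 + 32s^2 - 4s - 32 = 0, i.e. 4·(s^3 + 8s^2 - s - 8) = 0.
Factoring: (s + 8)(s + 1)(s - 1) = 0.

s = -8, -1, 1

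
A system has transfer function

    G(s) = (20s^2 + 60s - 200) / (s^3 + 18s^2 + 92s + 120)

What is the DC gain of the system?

Set s = 0: G(0) = (-200) / (120) = -5/3.

G(0) = -5/3 ≈ -1.667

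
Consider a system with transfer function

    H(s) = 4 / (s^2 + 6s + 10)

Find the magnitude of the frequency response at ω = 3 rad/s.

Substitute s = j3: numerator = 4, denominator = 1 + j18.
|H(j3)| = |4| / |1 + j18| = 4 / 18.028 ≈ 0.2219.

|H(j3)| ≈ 0.2219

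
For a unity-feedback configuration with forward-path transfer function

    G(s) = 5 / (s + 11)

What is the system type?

The denominator has no factor of s at the origin — no free integrator — so this is a Type 0 system.

Type 0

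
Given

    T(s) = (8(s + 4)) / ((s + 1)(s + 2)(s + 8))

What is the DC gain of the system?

At s = 0 each factor (s + a) contributes a and each (s^2 + bs + c) contributes c.
T(0) = 8·(4) / ((1) · (2) · (8)) = 32/16 = 2.

T(0) = 2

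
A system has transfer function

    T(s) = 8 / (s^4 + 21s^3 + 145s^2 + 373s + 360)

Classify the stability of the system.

The denominator s^4 + 21s^3 + 145s^2 + 373s + 360 factors as (s + 8)(s^2 + 4s + 5)(s + 9), giving poles at s = -8, -2 ± j, -9.
Since all poles lie strictly in the left half-plane, the system is stable.

stable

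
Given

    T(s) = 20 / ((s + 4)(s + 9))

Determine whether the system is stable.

The poles can be read from the denominator factors: s = -4, -9.
Since all poles lie strictly in the left half-plane, the system is stable.

stable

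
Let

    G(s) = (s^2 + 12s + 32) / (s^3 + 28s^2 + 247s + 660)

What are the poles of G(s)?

s = -12, -11, -5

The poles are the roots of the denominator s^3 + 28s^2 + 247s + 660 = 0.
Trying s = -12: the polynomial evaluates to 0, so (s + 12) is a factor.
Dividing out leaves s^2 + 16s + 55 = 0.
Factoring the quadratic: (s + 11)(s + 5) = 0.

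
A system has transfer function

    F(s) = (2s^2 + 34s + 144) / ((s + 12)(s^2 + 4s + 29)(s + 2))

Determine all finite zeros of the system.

s = -9, -8

Set the numerator to zero: 2s^2 + 34s + 144 = 0, i.e. 2·(s^2 + 17s + 72) = 0.
Factoring: (s + 9)(s + 8) = 0.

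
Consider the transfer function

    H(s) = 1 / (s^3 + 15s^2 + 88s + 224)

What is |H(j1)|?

|H(j1)| ≈ 0.004417

Substitute s = j1: numerator = 1, denominator = 209 + j87.
|H(j1)| = |1| / |209 + j87| = 1 / 226.38 ≈ 0.004417.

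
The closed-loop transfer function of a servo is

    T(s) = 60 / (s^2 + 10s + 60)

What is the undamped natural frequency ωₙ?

Compare the denominator to the standard form s^2 + 2ζωₙs + ωₙ².
ωₙ² = 60, so ωₙ = √60 ≈ 7.746 rad/s.

ωₙ ≈ 7.746 rad/s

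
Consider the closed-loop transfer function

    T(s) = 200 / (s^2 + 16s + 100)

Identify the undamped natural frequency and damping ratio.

ωₙ = 10 rad/s, ζ = 0.8

Compare the denominator to the standard form s^2 + 2ζωₙs + ωₙ².
ωₙ² = 100, so ωₙ = 10 rad/s.
2ζωₙ = 16, so ζ = 16/(2·10) = 0.8.
With ζ = 0.8 the response is underdamped.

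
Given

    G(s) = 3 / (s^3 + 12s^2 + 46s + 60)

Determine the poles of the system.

s = -6, -3 + j, -3 - j

The poles are the roots of the denominator s^3 + 12s^2 + 46s + 60 = 0.
Trying s = -6: the polynomial evaluates to 0, so (s + 6) is a factor.
Dividing out leaves s^2 + 6s + 10 = 0.
The quadratic formula then gives s = -3 ± 1j.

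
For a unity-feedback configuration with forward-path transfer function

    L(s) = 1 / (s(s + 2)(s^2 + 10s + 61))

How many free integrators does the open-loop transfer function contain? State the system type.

Type 1

The denominator has 1 factor of s at the origin (free integrator), so this is a Type 1 system.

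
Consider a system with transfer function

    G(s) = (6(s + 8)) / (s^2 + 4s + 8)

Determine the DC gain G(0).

Set s = 0: G(0) = (48) / (8) = 6.

G(0) = 6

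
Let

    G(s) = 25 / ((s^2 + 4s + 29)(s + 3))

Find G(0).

G(0) = 25/87 ≈ 0.2874

Set s = 0: G(0) = (25) / (87) = 25/87.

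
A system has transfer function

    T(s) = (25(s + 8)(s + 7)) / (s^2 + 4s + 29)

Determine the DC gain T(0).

T(0) = 1400/29 ≈ 48.28

Set s = 0: T(0) = (1400) / (29) = 1400/29.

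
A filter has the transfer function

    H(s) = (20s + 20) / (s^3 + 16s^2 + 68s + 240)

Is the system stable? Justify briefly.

The denominator s^3 + 16s^2 + 68s + 240 factors as (s + 12)(s^2 + 4s + 20), giving poles at s = -12, -2 + 4j, -2 - 4j.
Since all poles lie strictly in the left half-plane, the system is stable.

stable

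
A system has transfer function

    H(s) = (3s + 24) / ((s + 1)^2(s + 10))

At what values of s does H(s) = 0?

s = -8

Set the numerator to zero: 3s + 24 = 0, i.e. 3·(s + 8) = 0.
So s = -8.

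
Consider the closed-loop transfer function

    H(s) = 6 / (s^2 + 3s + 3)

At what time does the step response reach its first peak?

Comparing s^2 + 3s + 3 to s^2 + 2ζωₙs + ωₙ²: ωₙ = √3 ≈ 1.732 rad/s and ζ = 3/(2·√3) ≈ 0.8660.
ζωₙ = 3/2 = 1.5, so ω_d = ωₙ√(1−ζ²) = √(ωₙ² − (ζωₙ)²) = √(3 − 1.5²) = √0.75 ≈ 0.8660 rad/s.
t_p = π/ω_d = π/0.8660 ≈ 3.628 s.

t_p ≈ 3.628 s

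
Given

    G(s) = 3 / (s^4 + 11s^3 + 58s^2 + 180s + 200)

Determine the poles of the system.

The poles are the roots of the denominator s^4 + 11s^3 + 58s^2 + 180s + 200 = 0.
Trying s = -5: the polynomial evaluates to 0, so (s + 5) is a factor.
Dividing out leaves s^3 + 6s^2 + 28s + 40 = 0.
This factors further as (s^2 + 4s + 20)(s + 2) = 0.

s = -2 ± 4j, -5, -2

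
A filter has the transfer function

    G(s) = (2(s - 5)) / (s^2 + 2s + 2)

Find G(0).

At s = 0 each factor (s + a) contributes a and each (s^2 + bs + c) contributes c.
G(0) = 2·(-5) / ((2)) = -10/2 = -5.

G(0) = -5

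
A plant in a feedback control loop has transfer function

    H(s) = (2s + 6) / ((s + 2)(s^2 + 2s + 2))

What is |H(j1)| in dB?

|H(j1)|_dB ≈ 2.04 dB

Substitute s = j1: numerator = 6 + j2, denominator = j5.
|H(j1)| = |6 + j2| / |j5| = 6.3246 / 5 ≈ 1.265.
In decibels: 20·log₁₀(1.265) ≈ 2.04 dB.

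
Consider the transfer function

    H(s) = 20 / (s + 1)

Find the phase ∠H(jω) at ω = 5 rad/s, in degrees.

∠H(j5) ≈ -78.69°

At s = j5: numerator = 20, denominator = 1 + j5.
∠H = ∠num − ∠den = 0° − (78.690°) = -78.69°.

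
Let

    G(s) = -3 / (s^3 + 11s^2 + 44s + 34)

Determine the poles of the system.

s = -5 ± 3j, -1

The poles are the roots of the denominator s^3 + 11s^2 + 44s + 34 = 0.
Trying s = -1: the polynomial evaluates to 0, so (s + 1) is a factor.
Dividing out leaves s^2 + 10s + 34 = 0.
The quadratic formula then gives s = -5 ± 3j.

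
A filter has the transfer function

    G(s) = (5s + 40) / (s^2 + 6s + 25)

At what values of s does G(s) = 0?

Set the numerator to zero: 5s + 40 = 0, i.e. 5·(s + 8) = 0.
So s = -8.

s = -8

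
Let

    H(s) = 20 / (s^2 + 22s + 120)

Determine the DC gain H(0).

H(0) = 1/6 ≈ 0.1667

Set s = 0: H(0) = (20) / (120) = 1/6.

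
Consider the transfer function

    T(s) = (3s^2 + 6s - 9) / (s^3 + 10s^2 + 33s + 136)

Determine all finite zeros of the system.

s = -3, 1

Set the numerator to zero: 3s^2 + 6s - 9 = 0, i.e. 3·(s^2 + 2s - 3) = 0.
Factoring: (s + 3)(s - 1) = 0.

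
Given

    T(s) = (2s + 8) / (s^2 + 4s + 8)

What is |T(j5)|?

|T(j5)| ≈ 0.4879

Substitute s = j5: numerator = 8 + j10, denominator = -17 + j20.
|T(j5)| = |8 + j10| / |-17 + j20| = 12.806 / 26.249 ≈ 0.4879.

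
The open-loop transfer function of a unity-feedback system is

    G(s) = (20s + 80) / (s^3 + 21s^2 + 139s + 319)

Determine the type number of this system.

Type 0

The denominator has no factor of s at the origin — no free integrator — so this is a Type 0 system.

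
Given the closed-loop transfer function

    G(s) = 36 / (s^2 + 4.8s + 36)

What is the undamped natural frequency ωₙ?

Compare the denominator to the standard form s^2 + 2ζωₙs + ωₙ².
ωₙ² = 36, so ωₙ = 6 rad/s.

ωₙ = 6 rad/s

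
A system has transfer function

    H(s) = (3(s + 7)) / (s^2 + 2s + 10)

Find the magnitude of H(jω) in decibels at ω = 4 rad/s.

Substitute s = j4: numerator = 21 + j12, denominator = -6 + j8.
|H(j4)| = |21 + j12| / |-6 + j8| = 24.187 / 10 ≈ 2.419.
In decibels: 20·log₁₀(2.419) ≈ 7.67 dB.

|H(j4)|_dB ≈ 7.67 dB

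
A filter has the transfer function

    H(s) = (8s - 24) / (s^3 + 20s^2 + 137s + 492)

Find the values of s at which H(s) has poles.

The poles are the roots of the denominator s^3 + 20s^2 + 137s + 492 = 0.
Trying s = -12: the polynomial evaluates to 0, so (s + 12) is a factor.
Dividing out leaves s^2 + 8s + 41 = 0.
The quadratic formula then gives s = -4 ± 5j.

s = -4 ± 5j, -12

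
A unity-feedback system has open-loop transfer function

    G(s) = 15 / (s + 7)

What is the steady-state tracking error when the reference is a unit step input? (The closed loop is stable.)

G(s) has no poles at the origin.
This is a Type 0 system. Kp = lim_{s→0} G(s) = 15/7.
e_ss = 1/(1 + Kp) = 1/(1 + 15/7) = 7/22 ≈ 0.3182.

e_ss = 0.3182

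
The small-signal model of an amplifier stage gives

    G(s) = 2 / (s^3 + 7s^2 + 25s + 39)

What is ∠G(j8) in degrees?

At s = j8: numerator = 2, denominator = -409 - j312.
∠G = ∠num − ∠den = 0° − (-142.66°) = 142.7°.

∠G(j8) ≈ 142.7°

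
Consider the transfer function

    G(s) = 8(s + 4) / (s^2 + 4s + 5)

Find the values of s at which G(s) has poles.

The poles are the roots of the denominator s^2 + 4s + 5 = 0.
Using the quadratic formula: s = (-4 ± √(-4))/2 = -2 ± 1j.

s = -2 ± j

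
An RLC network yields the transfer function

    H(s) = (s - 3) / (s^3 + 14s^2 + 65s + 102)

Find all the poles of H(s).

s = -6, -4 ± j

The poles are the roots of the denominator s^3 + 14s^2 + 65s + 102 = 0.
Trying s = -6: the polynomial evaluates to 0, so (s + 6) is a factor.
Dividing out leaves s^2 + 8s + 17 = 0.
The quadratic formula then gives s = -4 ± 1j.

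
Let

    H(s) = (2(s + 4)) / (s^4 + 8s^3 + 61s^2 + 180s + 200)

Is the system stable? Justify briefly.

The denominator s^4 + 8s^3 + 61s^2 + 180s + 200 factors as (s^2 + 4s + 40)(s^2 + 4s + 5), giving poles at s = -2 + 6j, -2 - 6j, -2 + j, -2 - j.
Since all poles lie strictly in the left half-plane, the system is stable.

stable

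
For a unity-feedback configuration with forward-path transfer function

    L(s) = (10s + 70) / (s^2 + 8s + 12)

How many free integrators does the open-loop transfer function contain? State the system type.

The denominator has no factor of s at the origin — no free integrator — so this is a Type 0 system.

Type 0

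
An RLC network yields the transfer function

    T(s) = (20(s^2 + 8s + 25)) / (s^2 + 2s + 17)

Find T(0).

At s = 0 each factor (s + a) contributes a and each (s^2 + bs + c) contributes c.
T(0) = 20·(25) / ((17)) = 500/17 = 500/17.

T(0) = 500/17 ≈ 29.41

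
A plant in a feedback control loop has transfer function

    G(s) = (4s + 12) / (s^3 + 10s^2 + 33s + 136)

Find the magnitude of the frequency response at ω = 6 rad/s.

|G(j6)| ≈ 0.1194

Substitute s = j6: numerator = 12 + j24, denominator = -224 - j18.
|G(j6)| = |12 + j24| / |-224 - j18| = 26.833 / 224.72 ≈ 0.1194.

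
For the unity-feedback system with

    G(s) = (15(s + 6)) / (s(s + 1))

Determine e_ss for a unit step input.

e_ss = 0

G(s) has one pole at the origin.
This is a Type 1 system; for a step input the steady-state error is zero.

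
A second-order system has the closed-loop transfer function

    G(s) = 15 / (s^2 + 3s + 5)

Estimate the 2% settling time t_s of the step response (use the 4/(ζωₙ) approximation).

Comparing s^2 + 3s + 5 to s^2 + 2ζωₙs + ωₙ²: ωₙ = √5 ≈ 2.236 rad/s and ζ = 3/(2·√5) ≈ 0.6708.
ζωₙ = 3/2 = 1.5, so t_s ≈ 4/(ζωₙ) = 4/1.5 ≈ 2.667 s.

t_s ≈ 2.667 s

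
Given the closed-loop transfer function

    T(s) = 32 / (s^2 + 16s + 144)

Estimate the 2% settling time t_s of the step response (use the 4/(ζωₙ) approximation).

t_s ≈ 0.5000 s

Comparing s^2 + 16s + 144 to s^2 + 2ζωₙs + ωₙ²: ωₙ = 12 rad/s and ζ = 16/(2·12) ≈ 0.6667.
ζωₙ = 16/2 = 8, so t_s ≈ 4/(ζωₙ) = 4/8 = 0.5000 s.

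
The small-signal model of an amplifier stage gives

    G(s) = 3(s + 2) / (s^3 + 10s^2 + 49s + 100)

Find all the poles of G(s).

The poles are the roots of the denominator s^3 + 10s^2 + 49s + 100 = 0.
Trying s = -4: the polynomial evaluates to 0, so (s + 4) is a factor.
Dividing out leaves s^2 + 6s + 25 = 0.
The quadratic formula then gives s = -3 ± 4j.

s = -3 + 4j, -3 - 4j, -4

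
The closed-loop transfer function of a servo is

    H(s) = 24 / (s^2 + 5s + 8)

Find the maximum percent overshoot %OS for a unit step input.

%OS ≈ 0.264%

Comparing s^2 + 5s + 8 to s^2 + 2ζωₙs + ωₙ²: ωₙ = √8 ≈ 2.828 rad/s and ζ = 5/(2·√8) ≈ 0.8839.
%OS = 100·exp(−πζ/√(1−ζ²)) = 100·exp(−π·0.8839/√(1−0.8839²)) ≈ 0.264%.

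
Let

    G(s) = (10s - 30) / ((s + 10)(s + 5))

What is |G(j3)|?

|G(j3)| ≈ 0.6969

Substitute s = j3: numerator = -30 + j30, denominator = 41 + j45.
|G(j3)| = |-30 + j30| / |41 + j45| = 42.426 / 60.877 ≈ 0.6969.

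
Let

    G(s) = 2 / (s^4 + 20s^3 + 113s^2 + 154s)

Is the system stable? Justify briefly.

marginally stable

The denominator s^4 + 20s^3 + 113s^2 + 154s factors as s(s + 7)(s + 2)(s + 11), giving poles at s = 0, -7, -2, -11.
Since the simple pole(s) at s = 0 lie on the jω-axis with none in the right half-plane, the system is marginally stable.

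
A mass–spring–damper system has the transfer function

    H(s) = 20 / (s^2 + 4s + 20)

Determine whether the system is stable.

stable

The denominator s^2 + 4s + 20 factors as (s^2 + 4s + 20), giving poles at s = -2 + 4j, -2 - 4j.
Since all poles lie strictly in the left half-plane, the system is stable.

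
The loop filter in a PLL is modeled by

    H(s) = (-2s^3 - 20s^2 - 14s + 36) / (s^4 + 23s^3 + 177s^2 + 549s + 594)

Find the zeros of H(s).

s = -9, 1, -2

Set the numerator to zero: -2s^3 - 20s^2 - 14s + 36 = 0, i.e. -2·(s^3 + 10s^2 + 7s - 18) = 0.
Factoring: (s + 9)(s - 1)(s + 2) = 0.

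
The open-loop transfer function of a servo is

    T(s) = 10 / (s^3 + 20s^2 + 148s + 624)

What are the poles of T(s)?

The poles are the roots of the denominator s^3 + 20s^2 + 148s + 624 = 0.
Trying s = -12: the polynomial evaluates to 0, so (s + 12) is a factor.
Dividing out leaves s^2 + 8s + 52 = 0.
The quadratic formula then gives s = -4 ± 6j.

s = -4 ± 6j, -12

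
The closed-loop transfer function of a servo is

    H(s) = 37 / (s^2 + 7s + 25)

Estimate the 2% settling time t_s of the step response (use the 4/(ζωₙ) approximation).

t_s ≈ 1.143 s

Comparing s^2 + 7s + 25 to s^2 + 2ζωₙs + ωₙ²: ωₙ = 5 rad/s and ζ = 7/(2·5) = 0.7.
ζωₙ = 7/2 = 3.5, so t_s ≈ 4/(ζωₙ) = 4/3.5 ≈ 1.143 s.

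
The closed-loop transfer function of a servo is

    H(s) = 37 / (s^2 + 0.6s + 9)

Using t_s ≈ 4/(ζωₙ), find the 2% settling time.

t_s ≈ 13.33 s

Comparing s^2 + 0.6s + 9 to s^2 + 2ζωₙs + ωₙ²: ωₙ = 3 rad/s and ζ = 0.6/(2·3) = 0.1.
ζωₙ = 0.6/2 = 0.3, so t_s ≈ 4/(ζωₙ) = 4/0.3 ≈ 13.33 s.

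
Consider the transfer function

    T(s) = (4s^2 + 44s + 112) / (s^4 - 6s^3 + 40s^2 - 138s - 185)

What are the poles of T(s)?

The poles are the roots of the denominator s^4 - 6s^3 + 40s^2 - 138s - 185 = 0.
Trying s = -1: the polynomial evaluates to 0, so (s + 1) is a factor.
Dividing out leaves s^3 - 7s^2 + 47s - 185 = 0.
This factors further as (s^2 - 2s + 37)(s - 5) = 0.

s = 1 ± 6j, -1, 5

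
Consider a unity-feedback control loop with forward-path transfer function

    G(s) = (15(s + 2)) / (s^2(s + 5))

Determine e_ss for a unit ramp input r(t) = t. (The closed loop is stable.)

e_ss = 0

G(s) has 2 poles at the origin.
This is a Type 2 system; for a ramp input the steady-state error is zero.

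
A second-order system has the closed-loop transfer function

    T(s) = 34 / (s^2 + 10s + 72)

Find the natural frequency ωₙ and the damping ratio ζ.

Compare the denominator to the standard form s^2 + 2ζωₙs + ωₙ².
ωₙ² = 72, so ωₙ = √72 ≈ 8.485 rad/s.
2ζωₙ = 10, so ζ = 10/(2·√72) ≈ 0.5893.

ωₙ ≈ 8.485 rad/s, ζ ≈ 0.5893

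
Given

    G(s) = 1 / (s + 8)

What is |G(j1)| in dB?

|G(j1)|_dB ≈ -18.1 dB

Substitute s = j1: numerator = 1, denominator = 8 + j1.
|G(j1)| = |1| / |8 + j1| = 1 / 8.0623 ≈ 0.1240.
In decibels: 20·log₁₀(0.1240) ≈ -18.1 dB.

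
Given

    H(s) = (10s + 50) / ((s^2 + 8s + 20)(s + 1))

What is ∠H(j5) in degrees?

At s = j5: numerator = 50 + j50, denominator = -205 + j15.
∠H = ∠num − ∠den = 45° − (175.82°) = -130.8°.

∠H(j5) ≈ -130.8°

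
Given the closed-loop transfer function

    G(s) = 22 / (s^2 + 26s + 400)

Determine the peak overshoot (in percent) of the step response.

Comparing s^2 + 26s + 400 to s^2 + 2ζωₙs + ωₙ²: ωₙ = 20 rad/s and ζ = 26/(2·20) = 0.65.
%OS = 100·exp(−πζ/√(1−ζ²)) = 100·exp(−π·0.65/√(1−0.65²)) ≈ 6.81%.

%OS ≈ 6.81%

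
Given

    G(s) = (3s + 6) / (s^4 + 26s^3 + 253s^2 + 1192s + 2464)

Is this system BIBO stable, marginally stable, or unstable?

stable

The denominator s^4 + 26s^3 + 253s^2 + 1192s + 2464 factors as (s^2 + 8s + 32)(s + 7)(s + 11), giving poles at s = -4 + 4j, -4 - 4j, -7, -11.
Since all poles lie strictly in the left half-plane, the system is stable.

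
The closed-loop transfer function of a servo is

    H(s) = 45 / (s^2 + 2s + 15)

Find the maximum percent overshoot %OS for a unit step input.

%OS ≈ 43.2%

Comparing s^2 + 2s + 15 to s^2 + 2ζωₙs + ωₙ²: ωₙ = √15 ≈ 3.873 rad/s and ζ = 2/(2·√15) ≈ 0.2582.
%OS = 100·exp(−πζ/√(1−ζ²)) = 100·exp(−π·0.2582/√(1−0.2582²)) ≈ 43.2%.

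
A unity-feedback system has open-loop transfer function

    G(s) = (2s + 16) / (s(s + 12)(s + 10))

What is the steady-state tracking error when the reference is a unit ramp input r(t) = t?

G(s) has one pole at the origin.
This is a Type 1 system. Kv = lim_{s→0} s·G(s) = 16/120 = 2/15.
e_ss = 1/Kv = 1/(2/15) = 15/2 ≈ 7.500.

e_ss = 7.500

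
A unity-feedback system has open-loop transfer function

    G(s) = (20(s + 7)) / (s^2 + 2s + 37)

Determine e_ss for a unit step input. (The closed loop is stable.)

e_ss = 0.2090

G(s) has no poles at the origin.
This is a Type 0 system. Kp = lim_{s→0} G(s) = 140/37.
e_ss = 1/(1 + Kp) = 1/(1 + 140/37) = 37/177 ≈ 0.2090.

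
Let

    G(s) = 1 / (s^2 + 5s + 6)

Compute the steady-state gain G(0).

Set s = 0: G(0) = (1) / (6) = 1/6.

G(0) = 1/6 ≈ 0.1667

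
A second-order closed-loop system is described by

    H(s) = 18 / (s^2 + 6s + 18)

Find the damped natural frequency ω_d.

Comparing s^2 + 6s + 18 to s^2 + 2ζωₙs + ωₙ²: ωₙ = √18 ≈ 4.243 rad/s and ζ = 6/(2·√18) ≈ 0.7071.
ζωₙ = 6/2 = 3, so ω_d = ωₙ√(1−ζ²) = √(ωₙ² − (ζωₙ)²) = √(18 − 3²) = √9 = 3 rad/s.

ω_d = 3 rad/s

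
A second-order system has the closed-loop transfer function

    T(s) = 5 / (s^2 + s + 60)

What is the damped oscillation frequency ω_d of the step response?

Comparing s^2 + s + 60 to s^2 + 2ζωₙs + ωₙ²: ωₙ = √60 ≈ 7.746 rad/s and ζ = 1/(2·√60) ≈ 0.06455.
ζωₙ = 1/2 = 0.5, so ω_d = ωₙ√(1−ζ²) = √(ωₙ² − (ζωₙ)²) = √(60 − 0.5²) = √59.75 ≈ 7.730 rad/s.

ω_d ≈ 7.730 rad/s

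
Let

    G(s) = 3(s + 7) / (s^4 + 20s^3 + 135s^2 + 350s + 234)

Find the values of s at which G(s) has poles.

The poles are the roots of the denominator s^4 + 20s^3 + 135s^2 + 350s + 234 = 0.
Trying s = -9: the polynomial evaluates to 0, so (s + 9) is a factor.
Dividing out leaves s^3 + 11s^2 + 36s + 26 = 0.
This factors further as (s^2 + 10s + 26)(s + 1) = 0.

s = -5 + j, -5 - j, -9, -1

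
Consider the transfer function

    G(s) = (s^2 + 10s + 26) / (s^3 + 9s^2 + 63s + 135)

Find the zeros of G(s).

Set the numerator to zero: s^2 + 10s + 26 = 0.
Factoring: (s^2 + 10s + 26) = 0.

s = -5 + j, -5 - j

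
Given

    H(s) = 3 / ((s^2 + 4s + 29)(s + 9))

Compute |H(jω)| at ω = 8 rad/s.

Substitute s = j8: numerator = 3, denominator = -571 + j8.
|H(j8)| = |3| / |-571 + j8| = 3 / 571.06 ≈ 0.005253.

|H(j8)| ≈ 0.005253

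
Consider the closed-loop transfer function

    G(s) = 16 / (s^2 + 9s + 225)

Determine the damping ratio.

Compare the denominator to the standard form s^2 + 2ζωₙs + ωₙ².
ωₙ² = 225, so ωₙ = 15 rad/s.
2ζωₙ = 9, so ζ = 9/(2·15) = 0.3.
With ζ = 0.3 the response is underdamped.

ζ = 0.3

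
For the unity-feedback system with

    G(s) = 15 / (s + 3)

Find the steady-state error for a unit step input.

e_ss = 0.1667

G(s) has no poles at the origin.
This is a Type 0 system. Kp = lim_{s→0} G(s) = 15/3 = 5.
e_ss = 1/(1 + Kp) = 1/(1 + 5) = 1/6 ≈ 0.1667.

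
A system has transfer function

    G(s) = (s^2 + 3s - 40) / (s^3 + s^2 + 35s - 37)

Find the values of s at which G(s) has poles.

s = -1 ± 6j, 1

The poles are the roots of the denominator s^3 + s^2 + 35s - 37 = 0.
Trying s = 1: the polynomial evaluates to 0, so (s - 1) is a factor.
Dividing out leaves s^2 + 2s + 37 = 0.
The quadratic formula then gives s = -1 ± 6j.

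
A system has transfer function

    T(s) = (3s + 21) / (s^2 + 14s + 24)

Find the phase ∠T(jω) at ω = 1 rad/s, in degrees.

At s = j1: numerator = 21 + j3, denominator = 23 + j14.
∠T = ∠num − ∠den = 8.1301° − (31.329°) = -23.20°.

∠T(j1) ≈ -23.20°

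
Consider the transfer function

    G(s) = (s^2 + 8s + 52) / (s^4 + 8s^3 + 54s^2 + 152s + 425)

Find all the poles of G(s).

The poles are the roots of the denominator s^4 + 8s^3 + 54s^2 + 152s + 425 = 0.
No real roots exist; factor into two real quadratics: (s^2 + 6s + 25)(s^2 + 2s + 17) = 0.
Each quadratic gives a conjugate pair via the quadratic formula.

s = -3 + 4j, -3 - 4j, -1 + 4j, -1 - 4j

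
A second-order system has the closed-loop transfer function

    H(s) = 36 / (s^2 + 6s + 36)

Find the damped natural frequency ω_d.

ω_d ≈ 5.196 rad/s

Comparing s^2 + 6s + 36 to s^2 + 2ζωₙs + ωₙ²: ωₙ = 6 rad/s and ζ = 6/(2·6) = 0.5.
ζωₙ = 6/2 = 3, so ω_d = ωₙ√(1−ζ²) = √(ωₙ² − (ζωₙ)²) = √(36 − 3²) = √27 ≈ 5.196 rad/s.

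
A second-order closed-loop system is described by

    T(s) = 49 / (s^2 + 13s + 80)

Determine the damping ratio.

ζ ≈ 0.7267

Compare the denominator to the standard form s^2 + 2ζωₙs + ωₙ².
ωₙ² = 80, so ωₙ = √80 ≈ 8.944 rad/s.
2ζωₙ = 13, so ζ = 13/(2·√80) ≈ 0.7267.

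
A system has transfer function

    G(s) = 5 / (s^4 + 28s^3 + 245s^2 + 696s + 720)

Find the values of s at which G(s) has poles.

s = -2 ± j, -12, -12

The poles are the roots of the denominator s^4 + 28s^3 + 245s^2 + 696s + 720 = 0.
Trying s = -12: the polynomial evaluates to 0, so (s + 12) is a factor.
Dividing out leaves s^3 + 16s^2 + 53s + 60 = 0.
This factors further as (s^2 + 4s + 5)(s + 12) = 0.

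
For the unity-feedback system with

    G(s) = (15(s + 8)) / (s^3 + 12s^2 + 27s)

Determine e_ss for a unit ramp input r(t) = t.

e_ss = 0.2250

G(s) has one pole at the origin.
This is a Type 1 system. Kv = lim_{s→0} s·G(s) = 120/27 = 40/9.
e_ss = 1/Kv = 1/(40/9) = 9/40 ≈ 0.2250.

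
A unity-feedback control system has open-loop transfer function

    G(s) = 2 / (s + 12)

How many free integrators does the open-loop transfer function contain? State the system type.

The denominator has no factor of s at the origin — no free integrator — so this is a Type 0 system.

Type 0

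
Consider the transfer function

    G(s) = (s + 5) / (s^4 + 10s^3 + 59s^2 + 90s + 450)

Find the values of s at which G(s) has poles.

The poles are the roots of the denominator s^4 + 10s^3 + 59s^2 + 90s + 450 = 0.
No real roots exist; factor into two real quadratics: (s^2 + 9)(s^2 + 10s + 50) = 0.
Each quadratic gives a conjugate pair via the quadratic formula.

s = 3j, -3j, -5 + 5j, -5 - 5j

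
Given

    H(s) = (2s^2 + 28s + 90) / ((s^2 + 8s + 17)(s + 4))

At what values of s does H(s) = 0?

Set the numerator to zero: 2s^2 + 28s + 90 = 0, i.e. 2·(s^2 + 14s + 45) = 0.
Factoring: (s + 9)(s + 5) = 0.

s = -9, -5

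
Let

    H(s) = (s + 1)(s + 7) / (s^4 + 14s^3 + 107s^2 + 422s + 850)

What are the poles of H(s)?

s = -4 + 3j, -4 - 3j, -3 + 5j, -3 - 5j

The poles are the roots of the denominator s^4 + 14s^3 + 107s^2 + 422s + 850 = 0.
No real roots exist; factor into two real quadratics: (s^2 + 8s + 25)(s^2 + 6s + 34) = 0.
Each quadratic gives a conjugate pair via the quadratic formula.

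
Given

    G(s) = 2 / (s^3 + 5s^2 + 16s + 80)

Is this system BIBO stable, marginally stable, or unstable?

marginally stable

The denominator s^3 + 5s^2 + 16s + 80 factors as (s^2 + 16)(s + 5), giving poles at s = 4j, -4j, -5.
Since the simple pole(s) at s = 4j, -4j lie on the jω-axis with none in the right half-plane, the system is marginally stable.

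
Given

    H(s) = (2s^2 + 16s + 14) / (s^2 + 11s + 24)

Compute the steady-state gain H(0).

Set s = 0: H(0) = (14) / (24) = 7/12.

H(0) = 7/12 ≈ 0.5833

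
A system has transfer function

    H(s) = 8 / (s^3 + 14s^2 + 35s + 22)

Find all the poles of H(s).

The poles are the roots of the denominator s^3 + 14s^2 + 35s + 22 = 0.
Trying s = -11: the polynomial evaluates to 0, so (s + 11) is a factor.
Dividing out leaves s^2 + 3s + 2 = 0.
Factoring the quadratic: (s + 1)(s + 2) = 0.

s = -11, -1, -2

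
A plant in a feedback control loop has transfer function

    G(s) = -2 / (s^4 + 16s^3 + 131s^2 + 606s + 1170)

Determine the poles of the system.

The poles are the roots of the denominator s^4 + 16s^3 + 131s^2 + 606s + 1170 = 0.
No real roots exist; factor into two real quadratics: (s^2 + 6s + 45)(s^2 + 10s + 26) = 0.
Each quadratic gives a conjugate pair via the quadratic formula.

s = -3 ± 6j, -5 ± j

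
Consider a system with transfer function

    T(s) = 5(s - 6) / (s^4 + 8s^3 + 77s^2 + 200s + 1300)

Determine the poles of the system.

The poles are the roots of the denominator s^4 + 8s^3 + 77s^2 + 200s + 1300 = 0.
No real roots exist; factor into two real quadratics: (s^2 + 25)(s^2 + 8s + 52) = 0.
Each quadratic gives a conjugate pair via the quadratic formula.

s = ±5j, -4 ± 6j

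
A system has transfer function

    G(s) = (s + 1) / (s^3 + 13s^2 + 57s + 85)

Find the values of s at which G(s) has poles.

The poles are the roots of the denominator s^3 + 13s^2 + 57s + 85 = 0.
Trying s = -5: the polynomial evaluates to 0, so (s + 5) is a factor.
Dividing out leaves s^2 + 8s + 17 = 0.
The quadratic formula then gives s = -4 ± 1j.

s = -4 + j, -4 - j, -5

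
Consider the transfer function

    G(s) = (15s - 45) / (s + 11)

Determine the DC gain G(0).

G(0) = -45/11 ≈ -4.091

Set s = 0: G(0) = (-45) / (11) = -45/11.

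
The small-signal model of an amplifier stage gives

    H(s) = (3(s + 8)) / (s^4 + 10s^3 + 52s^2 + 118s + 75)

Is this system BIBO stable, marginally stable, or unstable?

The denominator s^4 + 10s^3 + 52s^2 + 118s + 75 factors as (s + 3)(s^2 + 6s + 25)(s + 1), giving poles at s = -3, -3 ± 4j, -1.
Since all poles lie strictly in the left half-plane, the system is stable.

stable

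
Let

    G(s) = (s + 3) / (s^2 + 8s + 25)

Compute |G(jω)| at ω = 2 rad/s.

Substitute s = j2: numerator = 3 + j2, denominator = 21 + j16.
|G(j2)| = |3 + j2| / |21 + j16| = 3.6056 / 26.401 ≈ 0.1366.

|G(j2)| ≈ 0.1366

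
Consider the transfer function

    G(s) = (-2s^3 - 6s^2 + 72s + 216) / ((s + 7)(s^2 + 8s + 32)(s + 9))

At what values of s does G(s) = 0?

s = 6, -3, -6

Set the numerator to zero: -2s^3 - 6s^2 + 72s + 216 = 0, i.e. -2·(s^3 + 3s^2 - 36s - 108) = 0.
Factoring: (s - 6)(s + 3)(s + 6) = 0.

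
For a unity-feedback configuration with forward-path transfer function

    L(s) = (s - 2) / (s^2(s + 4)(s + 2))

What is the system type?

The denominator has 2 factors of s at the origin (free integrators), so this is a Type 2 system.

Type 2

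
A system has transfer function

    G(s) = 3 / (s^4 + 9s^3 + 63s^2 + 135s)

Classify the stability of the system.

marginally stable

The denominator s^4 + 9s^3 + 63s^2 + 135s factors as s(s^2 + 6s + 45)(s + 3), giving poles at s = 0, -3 + 6j, -3 - 6j, -3.
Since the simple pole(s) at s = 0 lie on the jω-axis with none in the right half-plane, the system is marginally stable.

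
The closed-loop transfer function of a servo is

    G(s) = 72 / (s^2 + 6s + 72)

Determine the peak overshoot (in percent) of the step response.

%OS ≈ 30.5%

Comparing s^2 + 6s + 72 to s^2 + 2ζωₙs + ωₙ²: ωₙ = √72 ≈ 8.485 rad/s and ζ = 6/(2·√72) ≈ 0.3536.
%OS = 100·exp(−πζ/√(1−ζ²)) = 100·exp(−π·0.3536/√(1−0.3536²)) ≈ 30.5%.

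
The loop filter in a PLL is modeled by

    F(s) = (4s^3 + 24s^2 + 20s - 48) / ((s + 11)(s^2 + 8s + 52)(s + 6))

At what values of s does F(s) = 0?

s = -4, -3, 1

Set the numerator to zero: 4s^3 + 24s^2 + 20s - 48 = 0, i.e. 4·(s^3 + 6s^2 + 5s - 12) = 0.
Factoring: (s + 4)(s + 3)(s - 1) = 0.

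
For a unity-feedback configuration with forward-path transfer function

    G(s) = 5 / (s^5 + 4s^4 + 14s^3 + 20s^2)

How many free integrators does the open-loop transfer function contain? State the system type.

Type 2

The denominator has 2 factors of s at the origin (free integrators), so this is a Type 2 system.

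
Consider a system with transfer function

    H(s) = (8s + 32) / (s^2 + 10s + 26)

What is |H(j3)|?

|H(j3)| ≈ 1.160

Substitute s = j3: numerator = 32 + j24, denominator = 17 + j30.
|H(j3)| = |32 + j24| / |17 + j30| = 40 / 34.482 ≈ 1.160.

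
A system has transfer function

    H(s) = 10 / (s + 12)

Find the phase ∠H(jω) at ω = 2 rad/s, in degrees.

At s = j2: numerator = 10, denominator = 12 + j2.
∠H = ∠num − ∠den = 0° − (9.4623°) = -9.462°.

∠H(j2) ≈ -9.462°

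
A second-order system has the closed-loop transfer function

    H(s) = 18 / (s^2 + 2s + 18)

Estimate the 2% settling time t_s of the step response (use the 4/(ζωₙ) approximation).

t_s ≈ 4 s

Comparing s^2 + 2s + 18 to s^2 + 2ζωₙs + ωₙ²: ωₙ = √18 ≈ 4.243 rad/s and ζ = 2/(2·√18) ≈ 0.2357.
ζωₙ = 2/2 = 1, so t_s ≈ 4/(ζωₙ) = 4/1 = 4 s.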